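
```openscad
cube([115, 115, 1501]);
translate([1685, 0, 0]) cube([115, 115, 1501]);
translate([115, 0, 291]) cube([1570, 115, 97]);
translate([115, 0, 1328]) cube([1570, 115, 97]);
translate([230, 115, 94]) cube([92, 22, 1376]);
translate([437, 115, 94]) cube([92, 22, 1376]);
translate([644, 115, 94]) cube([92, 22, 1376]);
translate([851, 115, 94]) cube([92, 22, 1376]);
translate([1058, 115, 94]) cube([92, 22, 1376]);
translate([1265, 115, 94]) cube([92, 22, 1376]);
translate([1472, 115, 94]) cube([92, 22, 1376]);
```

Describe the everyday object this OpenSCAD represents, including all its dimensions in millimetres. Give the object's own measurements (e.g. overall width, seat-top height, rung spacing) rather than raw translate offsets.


A fence section. Two 115×115 mm posts, 1501 mm tall, stand on the floor with a clear span of 1570 mm between their inner faces. Two horizontal rails of 115×97 mm section span the gap between the posts with their undersides at z = 291 mm and z = 1328 mm, flush with the posts' −y face. 7 pickets, each 92 mm wide, 22 mm thick and 1376 mm tall, are fixed to the +y face of the rails with their bottoms at z = 94 mm, spaced across the span with a 115 mm gap after the −x post and between neighbouring pickets, with 121 mm left before the +x post.


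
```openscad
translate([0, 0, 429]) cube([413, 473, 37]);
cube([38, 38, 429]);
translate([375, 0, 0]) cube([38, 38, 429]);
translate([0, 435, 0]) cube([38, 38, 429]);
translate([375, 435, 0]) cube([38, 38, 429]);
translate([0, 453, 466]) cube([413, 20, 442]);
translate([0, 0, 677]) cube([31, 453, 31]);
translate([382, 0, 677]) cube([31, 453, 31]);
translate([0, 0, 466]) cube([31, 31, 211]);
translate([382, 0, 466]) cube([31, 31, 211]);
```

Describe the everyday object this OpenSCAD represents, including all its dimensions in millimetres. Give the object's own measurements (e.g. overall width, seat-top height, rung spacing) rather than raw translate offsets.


A chair. The seat is a 413×473×37 mm slab with its top at z = 466 mm, on four 38×38 mm corner legs (flush with the seat edges, standing on z = 0). A flat backrest 20 mm thick, 442 mm tall, spans the full seat width and rises from the seat top along its +y edge, rear face flush with the rear of the seat. Two armrests of 31×31 mm section run along each side from the seat's front edge to the front of the backrest, top faces 242 mm above the seat top and outer faces flush with the seat's x-edges; a 31×31 mm post under the front of each armrest stands on the seat at the front corner.


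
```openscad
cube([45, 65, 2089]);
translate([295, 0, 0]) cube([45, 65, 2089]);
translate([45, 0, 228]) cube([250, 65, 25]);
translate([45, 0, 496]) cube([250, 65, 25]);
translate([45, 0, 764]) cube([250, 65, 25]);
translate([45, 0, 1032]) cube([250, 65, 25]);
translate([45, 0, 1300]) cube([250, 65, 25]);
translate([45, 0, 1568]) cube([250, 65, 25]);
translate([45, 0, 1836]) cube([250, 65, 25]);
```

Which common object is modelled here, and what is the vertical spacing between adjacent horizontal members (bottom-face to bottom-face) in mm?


A ladder. The rung spacing is 268 mm.

Two tall 45×65 posts with 7 short bars between them — a ladder. Adjacent rungs sit at z = 228 and z = 496, so the spacing is 496 − 228 = 268 mm.


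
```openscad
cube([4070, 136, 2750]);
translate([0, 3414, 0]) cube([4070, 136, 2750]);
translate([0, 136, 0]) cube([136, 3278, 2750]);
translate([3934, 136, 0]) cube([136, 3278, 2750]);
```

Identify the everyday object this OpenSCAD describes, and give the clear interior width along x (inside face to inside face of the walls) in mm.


A house (or room) frame. The interior width is 3798 mm.

Four 2750 mm walls enclosing a rectangle with no floor or roof — a room or house frame. Outside width is 4070 mm and wall thickness is 136 mm, so the interior width is 4070 − 2 × 136 = 3798 mm.


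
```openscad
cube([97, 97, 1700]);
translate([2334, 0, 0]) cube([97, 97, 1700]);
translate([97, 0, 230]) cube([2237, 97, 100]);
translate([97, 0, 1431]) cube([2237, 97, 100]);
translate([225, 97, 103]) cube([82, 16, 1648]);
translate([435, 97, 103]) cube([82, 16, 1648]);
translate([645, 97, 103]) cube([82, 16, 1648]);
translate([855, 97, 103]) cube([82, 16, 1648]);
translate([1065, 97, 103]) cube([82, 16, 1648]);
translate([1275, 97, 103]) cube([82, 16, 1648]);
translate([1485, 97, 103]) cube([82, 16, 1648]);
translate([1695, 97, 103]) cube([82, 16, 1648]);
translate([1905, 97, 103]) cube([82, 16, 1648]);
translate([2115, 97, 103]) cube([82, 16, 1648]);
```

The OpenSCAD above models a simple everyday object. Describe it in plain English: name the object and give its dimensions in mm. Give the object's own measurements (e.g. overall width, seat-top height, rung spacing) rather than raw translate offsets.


A fence section. Two 97×97 mm posts, 1700 mm tall, stand on the floor with a clear span of 2237 mm between their inner faces. Two horizontal rails of 97×100 mm section span the gap between the posts with their undersides at z = 230 mm and z = 1431 mm, flush with the posts' −y face. 10 pickets, each 82 mm wide, 16 mm thick and 1648 mm tall, are fixed to the +y face of the rails with their bottoms at z = 103 mm, spaced across the span with a 128 mm gap after the −x post and between neighbouring pickets, with 137 mm left before the +x post.


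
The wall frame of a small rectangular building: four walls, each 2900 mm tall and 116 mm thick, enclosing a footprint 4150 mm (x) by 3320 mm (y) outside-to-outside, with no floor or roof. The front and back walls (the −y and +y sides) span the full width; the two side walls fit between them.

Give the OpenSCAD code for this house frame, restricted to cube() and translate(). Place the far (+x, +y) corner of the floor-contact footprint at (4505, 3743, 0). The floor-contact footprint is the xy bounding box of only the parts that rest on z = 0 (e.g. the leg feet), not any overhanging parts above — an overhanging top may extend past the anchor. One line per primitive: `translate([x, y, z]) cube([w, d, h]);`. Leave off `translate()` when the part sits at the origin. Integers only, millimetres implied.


translate([355, 423, 0]) cube([4150, 116, 2900]);
translate([355, 3627, 0]) cube([4150, 116, 2900]);
translate([355, 539, 0]) cube([116, 3088, 2900]);
translate([4389, 539, 0]) cube([116, 3088, 2900]);


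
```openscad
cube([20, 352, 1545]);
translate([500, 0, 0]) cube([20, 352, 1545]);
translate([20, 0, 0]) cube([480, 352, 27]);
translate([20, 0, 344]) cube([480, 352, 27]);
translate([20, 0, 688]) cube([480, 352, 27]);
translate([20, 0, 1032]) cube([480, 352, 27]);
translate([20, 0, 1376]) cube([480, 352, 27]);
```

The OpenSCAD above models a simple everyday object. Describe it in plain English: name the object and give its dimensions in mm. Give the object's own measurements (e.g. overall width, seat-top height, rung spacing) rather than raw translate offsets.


An open bookshelf. Two side panels, each 20 mm thick, 352 mm deep and 1545 mm tall, stand 520 mm apart (outside-to-outside). Between them sit 5 shelves, each 27 mm thick and 352 mm deep, spanning the full gap between the sides. The bottom shelf rests on the floor (its underside at z = 0) and the clear gap between one shelf's top and the next shelf's underside is 317 mm.


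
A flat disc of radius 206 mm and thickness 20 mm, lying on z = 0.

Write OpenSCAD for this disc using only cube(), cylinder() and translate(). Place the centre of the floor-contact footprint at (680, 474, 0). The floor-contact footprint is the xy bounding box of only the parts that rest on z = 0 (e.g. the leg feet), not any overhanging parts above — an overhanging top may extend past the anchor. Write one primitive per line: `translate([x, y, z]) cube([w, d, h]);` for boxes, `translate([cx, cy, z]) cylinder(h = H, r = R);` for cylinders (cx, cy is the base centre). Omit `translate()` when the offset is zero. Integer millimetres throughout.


translate([680, 474, 0]) cylinder(h = 20, r = 206);


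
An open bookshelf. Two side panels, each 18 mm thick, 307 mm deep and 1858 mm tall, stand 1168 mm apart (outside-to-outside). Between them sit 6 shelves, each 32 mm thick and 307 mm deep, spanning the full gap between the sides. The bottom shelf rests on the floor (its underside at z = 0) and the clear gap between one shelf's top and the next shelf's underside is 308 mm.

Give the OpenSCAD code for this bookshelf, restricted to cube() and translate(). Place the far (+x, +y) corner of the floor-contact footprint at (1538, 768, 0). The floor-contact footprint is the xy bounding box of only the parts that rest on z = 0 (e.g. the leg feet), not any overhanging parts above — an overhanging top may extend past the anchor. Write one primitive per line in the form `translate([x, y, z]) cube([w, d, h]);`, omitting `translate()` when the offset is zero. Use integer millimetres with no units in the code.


translate([370, 461, 0]) cube([18, 307, 1858]);
translate([1520, 461, 0]) cube([18, 307, 1858]);
translate([388, 461, 0]) cube([1132, 307, 32]);
translate([388, 461, 340]) cube([1132, 307, 32]);
translate([388, 461, 680]) cube([1132, 307, 32]);
translate([388, 461, 1020]) cube([1132, 307, 32]);
translate([388, 461, 1360]) cube([1132, 307, 32]);
translate([388, 461, 1700]) cube([1132, 307, 32]);


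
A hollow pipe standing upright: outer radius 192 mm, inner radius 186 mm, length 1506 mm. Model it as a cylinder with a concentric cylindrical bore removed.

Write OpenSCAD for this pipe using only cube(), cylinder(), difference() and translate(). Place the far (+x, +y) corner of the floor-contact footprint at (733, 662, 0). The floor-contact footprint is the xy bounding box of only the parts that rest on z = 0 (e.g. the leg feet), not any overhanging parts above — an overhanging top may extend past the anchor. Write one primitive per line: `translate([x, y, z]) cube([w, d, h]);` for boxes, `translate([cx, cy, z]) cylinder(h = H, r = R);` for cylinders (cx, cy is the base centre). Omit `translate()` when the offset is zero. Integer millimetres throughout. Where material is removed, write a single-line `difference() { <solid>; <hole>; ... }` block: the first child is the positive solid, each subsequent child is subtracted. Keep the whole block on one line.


difference() { translate([541, 470, 0]) cylinder(h = 1506, r = 192); translate([541, 470, 0]) cylinder(h = 1506, r = 186); }


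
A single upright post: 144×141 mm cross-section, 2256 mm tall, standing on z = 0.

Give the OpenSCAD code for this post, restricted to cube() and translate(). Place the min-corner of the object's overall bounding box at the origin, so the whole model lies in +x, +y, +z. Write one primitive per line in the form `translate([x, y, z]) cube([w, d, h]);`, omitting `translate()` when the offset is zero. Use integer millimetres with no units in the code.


cube([144, 141, 2256]);


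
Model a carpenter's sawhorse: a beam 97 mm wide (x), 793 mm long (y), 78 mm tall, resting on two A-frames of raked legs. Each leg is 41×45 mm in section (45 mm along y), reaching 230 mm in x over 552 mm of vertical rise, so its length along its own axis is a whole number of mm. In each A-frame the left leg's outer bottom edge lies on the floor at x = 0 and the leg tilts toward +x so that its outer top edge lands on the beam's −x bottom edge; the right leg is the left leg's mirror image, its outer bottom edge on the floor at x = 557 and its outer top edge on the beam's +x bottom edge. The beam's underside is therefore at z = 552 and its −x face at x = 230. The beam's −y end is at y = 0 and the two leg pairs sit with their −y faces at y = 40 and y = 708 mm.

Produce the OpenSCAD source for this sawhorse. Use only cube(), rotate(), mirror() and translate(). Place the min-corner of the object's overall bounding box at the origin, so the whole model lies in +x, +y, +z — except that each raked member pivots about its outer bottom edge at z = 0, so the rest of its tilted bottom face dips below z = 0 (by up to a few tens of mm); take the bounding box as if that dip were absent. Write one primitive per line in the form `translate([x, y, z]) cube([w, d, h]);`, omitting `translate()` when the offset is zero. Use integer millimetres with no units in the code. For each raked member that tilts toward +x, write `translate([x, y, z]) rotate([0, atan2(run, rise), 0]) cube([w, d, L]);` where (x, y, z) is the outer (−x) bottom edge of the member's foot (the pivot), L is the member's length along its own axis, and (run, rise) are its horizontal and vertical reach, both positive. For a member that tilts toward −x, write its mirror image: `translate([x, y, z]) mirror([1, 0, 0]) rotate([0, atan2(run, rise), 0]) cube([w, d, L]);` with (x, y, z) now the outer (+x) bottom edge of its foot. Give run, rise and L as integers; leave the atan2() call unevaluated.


// leg length = √(230² + 552²) = 598
// right-leg outer foot x = 2·230 + 97 = 557
// beam min-corner = (230, 0, 552)
translate([230, 0, 552]) cube([97, 793, 78]);
translate([0, 40, 0]) rotate([0, atan2(230, 552), 0]) cube([41, 45, 598]);
translate([557, 40, 0]) mirror([1, 0, 0]) rotate([0, atan2(230, 552), 0]) cube([41, 45, 598]);
translate([0, 708, 0]) rotate([0, atan2(230, 552), 0]) cube([41, 45, 598]);
translate([557, 708, 0]) mirror([1, 0, 0]) rotate([0, atan2(230, 552), 0]) cube([41, 45, 598]);


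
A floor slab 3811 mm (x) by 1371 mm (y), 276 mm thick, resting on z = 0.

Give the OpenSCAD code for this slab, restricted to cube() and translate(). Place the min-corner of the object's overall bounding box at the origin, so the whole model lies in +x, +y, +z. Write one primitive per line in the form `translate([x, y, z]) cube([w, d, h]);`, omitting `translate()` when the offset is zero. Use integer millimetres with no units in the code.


cube([3811, 1371, 276]);


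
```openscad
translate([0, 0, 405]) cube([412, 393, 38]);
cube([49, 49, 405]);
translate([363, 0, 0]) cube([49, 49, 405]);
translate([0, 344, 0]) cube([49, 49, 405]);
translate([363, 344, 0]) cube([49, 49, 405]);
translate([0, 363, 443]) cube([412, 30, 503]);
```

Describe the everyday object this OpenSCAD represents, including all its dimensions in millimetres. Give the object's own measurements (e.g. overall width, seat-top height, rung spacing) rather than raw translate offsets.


A chair. The seat is a 412×393×38 mm slab with its top at z = 443 mm, on four 49×49 mm corner legs (flush with the seat edges, standing on z = 0). A flat backrest 30 mm thick, 503 mm tall, spans the full seat width and rises from the seat top along its +y edge, rear face flush with the rear of the seat.


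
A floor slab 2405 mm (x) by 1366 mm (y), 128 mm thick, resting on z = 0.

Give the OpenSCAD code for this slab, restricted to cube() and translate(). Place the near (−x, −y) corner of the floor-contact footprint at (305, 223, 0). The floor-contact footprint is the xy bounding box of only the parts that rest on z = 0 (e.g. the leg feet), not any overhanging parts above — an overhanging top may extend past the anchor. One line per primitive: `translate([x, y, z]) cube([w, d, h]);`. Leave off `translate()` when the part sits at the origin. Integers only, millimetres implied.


translate([305, 223, 0]) cube([2405, 1366, 128]);


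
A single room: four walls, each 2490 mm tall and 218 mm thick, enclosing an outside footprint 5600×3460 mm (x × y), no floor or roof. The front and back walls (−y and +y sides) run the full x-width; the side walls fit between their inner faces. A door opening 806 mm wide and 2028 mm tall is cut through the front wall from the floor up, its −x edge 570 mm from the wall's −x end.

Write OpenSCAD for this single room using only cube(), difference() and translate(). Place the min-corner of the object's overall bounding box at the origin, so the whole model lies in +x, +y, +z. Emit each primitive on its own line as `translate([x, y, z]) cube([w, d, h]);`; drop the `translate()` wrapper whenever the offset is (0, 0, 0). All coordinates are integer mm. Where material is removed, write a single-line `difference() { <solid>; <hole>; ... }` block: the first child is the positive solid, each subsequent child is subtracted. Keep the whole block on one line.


difference() { cube([5600, 218, 2490]); translate([570, 0, 0]) cube([806, 218, 2028]); }
translate([0, 3242, 0]) cube([5600, 218, 2490]);
translate([0, 218, 0]) cube([218, 3024, 2490]);
translate([5382, 218, 0]) cube([218, 3024, 2490]);


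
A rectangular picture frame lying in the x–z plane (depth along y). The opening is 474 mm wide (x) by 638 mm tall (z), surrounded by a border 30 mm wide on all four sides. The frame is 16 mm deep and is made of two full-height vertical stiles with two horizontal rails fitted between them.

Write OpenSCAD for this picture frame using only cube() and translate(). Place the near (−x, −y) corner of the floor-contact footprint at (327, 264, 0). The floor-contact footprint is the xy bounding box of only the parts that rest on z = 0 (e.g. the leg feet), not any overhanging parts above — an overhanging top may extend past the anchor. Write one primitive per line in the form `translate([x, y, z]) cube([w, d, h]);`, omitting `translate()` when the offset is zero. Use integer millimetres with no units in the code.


translate([327, 264, 0]) cube([30, 16, 698]);
translate([831, 264, 0]) cube([30, 16, 698]);
translate([357, 264, 0]) cube([474, 16, 30]);
translate([357, 264, 668]) cube([474, 16, 30]);


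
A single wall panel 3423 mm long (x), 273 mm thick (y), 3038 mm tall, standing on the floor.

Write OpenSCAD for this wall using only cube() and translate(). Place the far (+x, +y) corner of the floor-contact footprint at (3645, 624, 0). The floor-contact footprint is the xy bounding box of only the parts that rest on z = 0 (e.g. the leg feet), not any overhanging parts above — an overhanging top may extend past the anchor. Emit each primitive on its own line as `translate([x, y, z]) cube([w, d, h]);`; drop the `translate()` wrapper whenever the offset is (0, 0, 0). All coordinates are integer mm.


translate([222, 351, 0]) cube([3423, 273, 3038]);


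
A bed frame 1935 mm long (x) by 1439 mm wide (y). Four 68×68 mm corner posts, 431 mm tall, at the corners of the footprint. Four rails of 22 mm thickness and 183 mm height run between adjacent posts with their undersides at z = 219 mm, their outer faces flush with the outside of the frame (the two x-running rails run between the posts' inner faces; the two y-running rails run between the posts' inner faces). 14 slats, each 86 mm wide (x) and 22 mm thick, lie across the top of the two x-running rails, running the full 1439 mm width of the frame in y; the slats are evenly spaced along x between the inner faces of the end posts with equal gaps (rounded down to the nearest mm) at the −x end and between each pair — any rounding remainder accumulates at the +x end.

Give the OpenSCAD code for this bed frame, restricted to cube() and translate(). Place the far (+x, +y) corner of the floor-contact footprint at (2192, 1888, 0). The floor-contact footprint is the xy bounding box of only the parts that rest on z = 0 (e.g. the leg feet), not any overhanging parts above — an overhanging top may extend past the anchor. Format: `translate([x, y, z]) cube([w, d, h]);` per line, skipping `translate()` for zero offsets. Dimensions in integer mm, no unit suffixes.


translate([257, 449, 0]) cube([68, 68, 431]);
translate([257, 1820, 0]) cube([68, 68, 431]);
translate([2124, 449, 0]) cube([68, 68, 431]);
translate([2124, 1820, 0]) cube([68, 68, 431]);
translate([325, 449, 219]) cube([1799, 22, 183]);
translate([325, 1866, 219]) cube([1799, 22, 183]);
translate([257, 517, 219]) cube([22, 1303, 183]);
translate([2170, 517, 219]) cube([22, 1303, 183]);
translate([364, 449, 402]) cube([86, 1439, 22]);
translate([489, 449, 402]) cube([86, 1439, 22]);
translate([614, 449, 402]) cube([86, 1439, 22]);
translate([739, 449, 402]) cube([86, 1439, 22]);
translate([864, 449, 402]) cube([86, 1439, 22]);
translate([989, 449, 402]) cube([86, 1439, 22]);
translate([1114, 449, 402]) cube([86, 1439, 22]);
translate([1239, 449, 402]) cube([86, 1439, 22]);
translate([1364, 449, 402]) cube([86, 1439, 22]);
translate([1489, 449, 402]) cube([86, 1439, 22]);
translate([1614, 449, 402]) cube([86, 1439, 22]);
translate([1739, 449, 402]) cube([86, 1439, 22]);
translate([1864, 449, 402]) cube([86, 1439, 22]);
translate([1989, 449, 402]) cube([86, 1439, 22]);


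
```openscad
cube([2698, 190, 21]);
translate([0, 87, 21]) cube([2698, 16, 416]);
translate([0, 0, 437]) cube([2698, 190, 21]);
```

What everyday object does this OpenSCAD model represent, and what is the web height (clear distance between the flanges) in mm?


An I-beam. The web height is 416 mm.

Two wide flanges with a thin centred web — an I-beam. Overall 458 mm minus two 21 mm flanges gives a web of 458 − 2·21 = 416 mm.


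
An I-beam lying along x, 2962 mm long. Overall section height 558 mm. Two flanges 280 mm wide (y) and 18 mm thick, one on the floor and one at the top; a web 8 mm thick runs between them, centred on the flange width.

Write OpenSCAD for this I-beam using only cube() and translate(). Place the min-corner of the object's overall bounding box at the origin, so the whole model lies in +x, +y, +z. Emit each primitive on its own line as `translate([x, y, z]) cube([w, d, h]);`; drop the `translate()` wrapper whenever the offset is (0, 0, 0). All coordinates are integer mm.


cube([2962, 280, 18]);
translate([0, 136, 18]) cube([2962, 8, 522]);
translate([0, 0, 540]) cube([2962, 280, 18]);


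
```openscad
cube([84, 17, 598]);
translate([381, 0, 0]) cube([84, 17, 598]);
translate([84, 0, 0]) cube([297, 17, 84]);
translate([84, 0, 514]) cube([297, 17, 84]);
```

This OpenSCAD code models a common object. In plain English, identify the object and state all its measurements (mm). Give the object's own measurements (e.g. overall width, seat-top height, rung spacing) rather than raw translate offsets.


A rectangular picture frame lying in the x–z plane (depth along y). The opening is 297 mm wide (x) by 430 mm tall (z), surrounded by a border 84 mm wide on all four sides. The frame is 17 mm deep and is made of two full-height vertical stiles with two horizontal rails fitted between them.


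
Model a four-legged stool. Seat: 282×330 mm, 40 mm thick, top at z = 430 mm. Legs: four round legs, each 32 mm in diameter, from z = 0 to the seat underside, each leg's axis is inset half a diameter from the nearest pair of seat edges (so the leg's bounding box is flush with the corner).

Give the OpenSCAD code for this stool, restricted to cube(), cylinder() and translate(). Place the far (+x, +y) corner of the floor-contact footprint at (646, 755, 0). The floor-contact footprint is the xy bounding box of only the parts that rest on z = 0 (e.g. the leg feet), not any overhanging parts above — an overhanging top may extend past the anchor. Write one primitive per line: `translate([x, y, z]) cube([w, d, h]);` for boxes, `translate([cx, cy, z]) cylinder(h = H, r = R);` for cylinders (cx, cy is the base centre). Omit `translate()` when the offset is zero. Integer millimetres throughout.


// leg_h = 430 - 40 = 390
translate([364, 425, 390]) cube([282, 330, 40]);
translate([380, 441, 0]) cylinder(h = 390, r = 16);
translate([630, 441, 0]) cylinder(h = 390, r = 16);
translate([380, 739, 0]) cylinder(h = 390, r = 16);
translate([630, 739, 0]) cylinder(h = 390, r = 16);


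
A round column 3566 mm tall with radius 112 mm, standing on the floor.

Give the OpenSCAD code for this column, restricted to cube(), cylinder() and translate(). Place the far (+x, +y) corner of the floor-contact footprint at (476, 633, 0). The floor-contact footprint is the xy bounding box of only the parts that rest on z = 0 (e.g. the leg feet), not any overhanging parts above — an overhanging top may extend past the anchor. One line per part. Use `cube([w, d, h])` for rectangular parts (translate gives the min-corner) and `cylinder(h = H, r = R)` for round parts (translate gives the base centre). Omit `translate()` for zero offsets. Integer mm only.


translate([364, 521, 0]) cylinder(h = 3566, r = 112);


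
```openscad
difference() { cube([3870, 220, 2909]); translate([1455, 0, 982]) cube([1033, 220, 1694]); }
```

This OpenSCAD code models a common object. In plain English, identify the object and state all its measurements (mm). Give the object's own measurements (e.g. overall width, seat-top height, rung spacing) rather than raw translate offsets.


A wall 3870 mm long (x), 220 mm thick (y), 2909 mm tall, with a rectangular window opening cut through it. The opening is 1033 mm wide and 1694 mm tall; its sill is at z = 982 mm and its near (−x) edge is 1455 mm from the wall's −x end. The opening passes through the full wall thickness.


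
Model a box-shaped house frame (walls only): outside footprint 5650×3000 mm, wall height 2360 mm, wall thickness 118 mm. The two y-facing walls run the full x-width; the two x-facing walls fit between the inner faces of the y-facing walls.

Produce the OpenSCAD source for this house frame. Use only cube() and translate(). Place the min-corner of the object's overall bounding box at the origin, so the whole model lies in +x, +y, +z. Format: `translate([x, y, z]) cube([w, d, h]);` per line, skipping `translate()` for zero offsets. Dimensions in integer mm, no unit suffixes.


cube([5650, 118, 2360]);
translate([0, 2882, 0]) cube([5650, 118, 2360]);
translate([0, 118, 0]) cube([118, 2764, 2360]);
translate([5532, 118, 0]) cube([118, 2764, 2360]);


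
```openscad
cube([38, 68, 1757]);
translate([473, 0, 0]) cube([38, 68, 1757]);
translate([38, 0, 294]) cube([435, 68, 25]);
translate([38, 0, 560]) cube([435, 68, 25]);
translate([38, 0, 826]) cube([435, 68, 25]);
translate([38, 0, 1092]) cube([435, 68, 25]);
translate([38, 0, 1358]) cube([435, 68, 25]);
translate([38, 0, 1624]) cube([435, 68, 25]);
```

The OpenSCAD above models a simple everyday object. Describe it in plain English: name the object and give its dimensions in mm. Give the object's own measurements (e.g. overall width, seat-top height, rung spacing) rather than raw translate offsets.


A straight ladder. Two 38×68 mm vertical rails, 1757 mm tall, stand 511 mm apart (outside-to-outside) with their front faces coplanar on the −y side. 6 rungs, each 68 mm deep and 25 mm tall, span between the inner faces of the rails, front faces flush with the rails. The lowest rung's underside is at z = 294 mm and rungs are spaced 266 mm apart (underside to underside).


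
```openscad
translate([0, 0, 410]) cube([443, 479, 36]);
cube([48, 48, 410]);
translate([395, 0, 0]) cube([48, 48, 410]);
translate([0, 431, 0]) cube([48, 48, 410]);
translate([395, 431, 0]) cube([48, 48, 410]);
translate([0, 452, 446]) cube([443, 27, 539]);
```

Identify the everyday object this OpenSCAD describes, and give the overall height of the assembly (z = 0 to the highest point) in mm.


A chair. The overall height is 985 mm.

A slab on four corner posts with a tall panel at the back — a chair. The seat slab sits at z = 410 with thickness 36, and the 539 mm backrest starts at the seat top, so the overall height is 410 + 36 + 539 = 985 mm.


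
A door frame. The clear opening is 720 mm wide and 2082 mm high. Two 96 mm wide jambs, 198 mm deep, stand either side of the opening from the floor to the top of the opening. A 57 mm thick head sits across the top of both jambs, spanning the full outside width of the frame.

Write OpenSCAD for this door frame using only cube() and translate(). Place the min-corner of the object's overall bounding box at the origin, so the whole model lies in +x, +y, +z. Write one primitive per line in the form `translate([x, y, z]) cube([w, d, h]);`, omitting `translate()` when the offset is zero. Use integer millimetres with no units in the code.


cube([96, 198, 2082]);
translate([816, 0, 0]) cube([96, 198, 2082]);
translate([0, 0, 2082]) cube([912, 198, 57]);


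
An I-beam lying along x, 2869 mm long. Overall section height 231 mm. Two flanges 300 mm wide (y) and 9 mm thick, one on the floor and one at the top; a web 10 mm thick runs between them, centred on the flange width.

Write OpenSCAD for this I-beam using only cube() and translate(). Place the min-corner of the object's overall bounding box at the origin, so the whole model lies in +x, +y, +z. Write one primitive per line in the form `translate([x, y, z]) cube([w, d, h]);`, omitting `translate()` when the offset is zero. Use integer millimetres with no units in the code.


cube([2869, 300, 9]);
translate([0, 145, 9]) cube([2869, 10, 213]);
translate([0, 0, 222]) cube([2869, 300, 9]);


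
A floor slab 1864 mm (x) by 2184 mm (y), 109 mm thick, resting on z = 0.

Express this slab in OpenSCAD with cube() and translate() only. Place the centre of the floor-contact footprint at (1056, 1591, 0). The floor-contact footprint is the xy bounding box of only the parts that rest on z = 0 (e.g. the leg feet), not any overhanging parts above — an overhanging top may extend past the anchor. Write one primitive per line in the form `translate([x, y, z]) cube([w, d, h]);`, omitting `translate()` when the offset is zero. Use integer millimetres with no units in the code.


translate([124, 499, 0]) cube([1864, 2184, 109]);


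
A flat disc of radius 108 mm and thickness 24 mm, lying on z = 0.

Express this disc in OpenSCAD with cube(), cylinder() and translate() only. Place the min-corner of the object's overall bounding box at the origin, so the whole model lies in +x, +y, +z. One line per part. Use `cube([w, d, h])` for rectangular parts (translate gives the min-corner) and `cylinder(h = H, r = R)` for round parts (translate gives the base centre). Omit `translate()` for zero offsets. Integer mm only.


translate([108, 108, 0]) cylinder(h = 24, r = 108);


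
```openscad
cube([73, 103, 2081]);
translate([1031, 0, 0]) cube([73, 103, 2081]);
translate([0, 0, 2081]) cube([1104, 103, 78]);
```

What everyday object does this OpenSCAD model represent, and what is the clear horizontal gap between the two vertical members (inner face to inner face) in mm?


A door frame. The clear opening width is 958 mm.

Two 2081 mm tall posts with a header on top — a door frame. The left jamb is 73 mm wide at x = 0; the right jamb starts at x = 1031. The clear opening is 1031 − 73 = 958 mm.


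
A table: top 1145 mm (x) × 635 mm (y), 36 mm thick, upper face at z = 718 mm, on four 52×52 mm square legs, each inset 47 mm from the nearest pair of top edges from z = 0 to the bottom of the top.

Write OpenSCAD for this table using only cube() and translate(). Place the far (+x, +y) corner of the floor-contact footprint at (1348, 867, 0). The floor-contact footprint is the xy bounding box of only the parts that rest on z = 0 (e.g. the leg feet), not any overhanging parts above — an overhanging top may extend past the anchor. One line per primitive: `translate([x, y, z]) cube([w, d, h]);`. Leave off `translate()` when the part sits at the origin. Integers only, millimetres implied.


// leg_h = 718 - 36 = 682
translate([250, 279, 682]) cube([1145, 635, 36]);
translate([297, 326, 0]) cube([52, 52, 682]);
translate([1296, 326, 0]) cube([52, 52, 682]);
translate([297, 815, 0]) cube([52, 52, 682]);
translate([1296, 815, 0]) cube([52, 52, 682]);


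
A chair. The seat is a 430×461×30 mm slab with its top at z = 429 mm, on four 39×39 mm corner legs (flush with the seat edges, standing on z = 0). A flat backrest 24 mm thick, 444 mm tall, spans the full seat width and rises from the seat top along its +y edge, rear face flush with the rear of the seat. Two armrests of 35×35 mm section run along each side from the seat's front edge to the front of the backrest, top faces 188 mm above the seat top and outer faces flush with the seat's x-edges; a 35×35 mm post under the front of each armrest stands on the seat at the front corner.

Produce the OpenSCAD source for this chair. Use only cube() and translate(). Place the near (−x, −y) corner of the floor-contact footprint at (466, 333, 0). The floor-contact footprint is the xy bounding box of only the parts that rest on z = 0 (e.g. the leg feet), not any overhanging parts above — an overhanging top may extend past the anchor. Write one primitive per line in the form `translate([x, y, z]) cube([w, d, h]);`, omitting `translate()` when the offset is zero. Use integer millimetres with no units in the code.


// leg_h = 429 - 30 = 399
// arm post h = 188 - 35 = 153
translate([466, 333, 399]) cube([430, 461, 30]);
translate([466, 333, 0]) cube([39, 39, 399]);
translate([857, 333, 0]) cube([39, 39, 399]);
translate([466, 755, 0]) cube([39, 39, 399]);
translate([857, 755, 0]) cube([39, 39, 399]);
translate([466, 770, 429]) cube([430, 24, 444]);
translate([466, 333, 582]) cube([35, 437, 35]);
translate([861, 333, 582]) cube([35, 437, 35]);
translate([466, 333, 429]) cube([35, 35, 153]);
translate([861, 333, 429]) cube([35, 35, 153]);


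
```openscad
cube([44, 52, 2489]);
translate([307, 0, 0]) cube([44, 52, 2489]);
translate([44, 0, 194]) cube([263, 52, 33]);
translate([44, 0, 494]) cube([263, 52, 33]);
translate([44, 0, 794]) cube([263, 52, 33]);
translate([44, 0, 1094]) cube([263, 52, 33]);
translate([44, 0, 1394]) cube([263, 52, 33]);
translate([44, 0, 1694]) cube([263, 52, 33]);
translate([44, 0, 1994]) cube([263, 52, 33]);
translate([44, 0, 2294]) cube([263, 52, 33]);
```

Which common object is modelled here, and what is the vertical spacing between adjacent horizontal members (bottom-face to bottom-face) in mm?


A ladder. The rung spacing is 300 mm.

Two tall 44×52 posts with 8 short bars between them — a ladder. Adjacent rungs sit at z = 194 and z = 494, so the spacing is 494 − 194 = 300 mm.


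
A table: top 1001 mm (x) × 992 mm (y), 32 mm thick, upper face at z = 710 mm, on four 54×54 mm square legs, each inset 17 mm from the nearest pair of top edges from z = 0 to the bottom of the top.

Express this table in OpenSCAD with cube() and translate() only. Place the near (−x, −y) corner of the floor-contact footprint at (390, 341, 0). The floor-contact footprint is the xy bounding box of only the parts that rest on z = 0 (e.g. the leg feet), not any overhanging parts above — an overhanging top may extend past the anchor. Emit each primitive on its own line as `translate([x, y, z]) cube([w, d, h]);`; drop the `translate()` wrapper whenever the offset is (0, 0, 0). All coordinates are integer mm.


// leg_h = 710 - 32 = 678
translate([373, 324, 678]) cube([1001, 992, 32]);
translate([390, 341, 0]) cube([54, 54, 678]);
translate([1303, 341, 0]) cube([54, 54, 678]);
translate([390, 1245, 0]) cube([54, 54, 678]);
translate([1303, 1245, 0]) cube([54, 54, 678]);


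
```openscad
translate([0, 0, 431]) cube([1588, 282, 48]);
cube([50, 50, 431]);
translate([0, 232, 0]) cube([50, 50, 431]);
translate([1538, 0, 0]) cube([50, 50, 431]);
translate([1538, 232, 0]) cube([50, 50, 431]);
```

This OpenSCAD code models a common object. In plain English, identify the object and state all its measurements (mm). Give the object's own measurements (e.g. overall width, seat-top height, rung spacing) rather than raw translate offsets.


A bench: a 1588×282 mm seat slab, 48 mm thick, top at z = 479 mm, on four 50×50 mm square legs flush with the seat corners and standing on z = 0.


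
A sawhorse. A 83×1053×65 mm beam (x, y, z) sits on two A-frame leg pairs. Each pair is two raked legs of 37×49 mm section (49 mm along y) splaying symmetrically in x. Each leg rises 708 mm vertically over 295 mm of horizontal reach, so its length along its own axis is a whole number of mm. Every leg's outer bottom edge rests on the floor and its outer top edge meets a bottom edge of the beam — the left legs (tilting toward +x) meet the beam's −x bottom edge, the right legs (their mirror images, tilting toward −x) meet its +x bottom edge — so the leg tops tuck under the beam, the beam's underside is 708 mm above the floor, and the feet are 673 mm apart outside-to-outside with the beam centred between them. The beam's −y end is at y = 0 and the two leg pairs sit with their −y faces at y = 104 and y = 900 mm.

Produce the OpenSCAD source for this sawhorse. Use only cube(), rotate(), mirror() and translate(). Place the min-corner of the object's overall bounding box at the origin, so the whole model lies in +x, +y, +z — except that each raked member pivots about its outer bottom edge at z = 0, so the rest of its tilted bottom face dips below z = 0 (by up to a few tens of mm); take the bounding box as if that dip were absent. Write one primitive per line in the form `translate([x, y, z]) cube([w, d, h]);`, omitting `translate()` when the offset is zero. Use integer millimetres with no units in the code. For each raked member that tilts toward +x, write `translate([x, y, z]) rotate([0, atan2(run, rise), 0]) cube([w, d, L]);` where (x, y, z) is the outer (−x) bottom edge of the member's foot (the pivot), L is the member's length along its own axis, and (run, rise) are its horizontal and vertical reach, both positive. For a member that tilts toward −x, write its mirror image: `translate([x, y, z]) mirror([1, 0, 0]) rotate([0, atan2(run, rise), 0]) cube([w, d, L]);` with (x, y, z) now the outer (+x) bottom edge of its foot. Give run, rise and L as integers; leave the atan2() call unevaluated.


translate([295, 0, 708]) cube([83, 1053, 65]);
translate([0, 104, 0]) rotate([0, atan2(295, 708), 0]) cube([37, 49, 767]);
translate([673, 104, 0]) mirror([1, 0, 0]) rotate([0, atan2(295, 708), 0]) cube([37, 49, 767]);
translate([0, 900, 0]) rotate([0, atan2(295, 708), 0]) cube([37, 49, 767]);
translate([673, 900, 0]) mirror([1, 0, 0]) rotate([0, atan2(295, 708), 0]) cube([37, 49, 767]);


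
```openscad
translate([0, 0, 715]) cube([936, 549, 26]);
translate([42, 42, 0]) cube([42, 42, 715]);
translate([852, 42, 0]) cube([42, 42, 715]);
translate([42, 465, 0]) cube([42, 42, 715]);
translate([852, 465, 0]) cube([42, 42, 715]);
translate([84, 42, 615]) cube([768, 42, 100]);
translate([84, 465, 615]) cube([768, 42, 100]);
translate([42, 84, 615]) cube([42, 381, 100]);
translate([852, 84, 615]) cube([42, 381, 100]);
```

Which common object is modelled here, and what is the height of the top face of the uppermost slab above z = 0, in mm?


A table. The table height is 741 mm.

A 936×549×26 slab sits at z = 715 on four 42 mm square posts — a table. The top surface is at 715 + 26 = 741 mm.


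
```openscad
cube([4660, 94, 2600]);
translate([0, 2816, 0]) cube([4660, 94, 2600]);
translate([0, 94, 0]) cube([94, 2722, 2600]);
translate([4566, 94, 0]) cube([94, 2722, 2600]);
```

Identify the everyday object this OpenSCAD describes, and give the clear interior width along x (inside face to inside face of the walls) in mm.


A house (or room) frame. The interior width is 4472 mm.

Four 2600 mm walls enclosing a rectangle with no floor or roof — a room or house frame. Outside width is 4660 mm and wall thickness is 94 mm, so the interior width is 4660 − 2 × 94 = 4472 mm.


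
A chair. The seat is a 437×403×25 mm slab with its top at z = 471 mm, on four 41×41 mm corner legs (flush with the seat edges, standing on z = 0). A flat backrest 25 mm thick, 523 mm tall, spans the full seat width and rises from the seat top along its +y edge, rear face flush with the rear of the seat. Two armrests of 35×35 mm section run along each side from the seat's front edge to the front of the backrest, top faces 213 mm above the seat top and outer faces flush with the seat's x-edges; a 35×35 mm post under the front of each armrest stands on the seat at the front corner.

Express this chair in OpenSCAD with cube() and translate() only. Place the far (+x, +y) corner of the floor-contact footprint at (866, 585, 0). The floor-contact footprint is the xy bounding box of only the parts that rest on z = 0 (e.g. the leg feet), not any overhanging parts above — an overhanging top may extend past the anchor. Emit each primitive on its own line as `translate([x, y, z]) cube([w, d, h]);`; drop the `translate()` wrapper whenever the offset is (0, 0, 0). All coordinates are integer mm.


translate([429, 182, 446]) cube([437, 403, 25]);
translate([429, 182, 0]) cube([41, 41, 446]);
translate([825, 182, 0]) cube([41, 41, 446]);
translate([429, 544, 0]) cube([41, 41, 446]);
translate([825, 544, 0]) cube([41, 41, 446]);
translate([429, 560, 471]) cube([437, 25, 523]);
translate([429, 182, 649]) cube([35, 378, 35]);
translate([831, 182, 649]) cube([35, 378, 35]);
translate([429, 182, 471]) cube([35, 35, 178]);
translate([831, 182, 471]) cube([35, 35, 178]);
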